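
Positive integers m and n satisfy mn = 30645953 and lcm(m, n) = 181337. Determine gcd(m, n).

169

gcd·lcm = product, so gcd = 30645953/181337 = 169.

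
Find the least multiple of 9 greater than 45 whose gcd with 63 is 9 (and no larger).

54

63 = 9·7. Any k with gcd(k, 63) = 9 is a multiple of 9, say 9s, with s coprime to 7.
Need s > 45/9, so s ≥ 6. First s ≥ 6 with gcd(s, 7) = 1 is s = 6. Thus k = 9·6 = 54.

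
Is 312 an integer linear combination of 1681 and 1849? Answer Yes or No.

gcd(1681, 1849): 1849 = 1·1681 + 168; 1681 = 10·168 + 1; 168 = 168·1 + 0 → 1
1 divides 312, so a solution exists.

Yes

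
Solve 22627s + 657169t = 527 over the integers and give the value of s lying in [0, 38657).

gcd(22627, 657169) = 17 (Euclid: 657169 = 29·22627 + 986; 22627 = 22·986 + 935; 986 = 1·935 + 51; 935 = 18·51 + 17; 51 = 3·17 + 0), and 17 | 527.
Extended Euclid: 22627·(12663) + 657169·(-436) = 17. Scale by 31: s₀ = 392553.
General solution s = s₀ + 38657k; reducing mod 38657 gives s = 5983 (and t = -206).

5983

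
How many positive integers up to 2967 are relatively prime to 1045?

1045 = 5·11·19. Inclusion–exclusion on these primes:
2967 − ⌊2967/5⌋ − ⌊2967/11⌋ − ⌊2967/19⌋ + ⌊2967/55⌋ + ⌊2967/95⌋ + ⌊2967/209⌋ − ⌊2967/1045⌋ = 2045

2045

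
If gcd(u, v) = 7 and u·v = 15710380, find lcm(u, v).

2244340

For any two positive integers, gcd × lcm equals their product. Hence lcm = 15710380 / 7 = 2244340.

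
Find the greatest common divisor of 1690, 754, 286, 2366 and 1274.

gcd(1690, 754): 1690 = 2·754 + 182; 754 = 4·182 + 26; 182 = 7·26 + 0 → 26
gcd(26, 286): 286 = 11·26 + 0 → 26
gcd(26, 2366): 2366 = 91·26 + 0 → 26
gcd(26, 1274): 1274 = 49·26 + 0 → 26

26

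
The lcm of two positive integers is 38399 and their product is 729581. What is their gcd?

19

gcd·lcm = product, so gcd = 729581/38399 = 19.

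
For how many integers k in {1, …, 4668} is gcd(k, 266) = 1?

1896

Prime factors of 266: 2, 7, 19. Count integers ≤ 4668 divisible by none of them.
By inclusion–exclusion: 4668 − ⌊4668/2⌋ − ⌊4668/7⌋ − ⌊4668/19⌋ + ⌊4668/14⌋ + ⌊4668/38⌋ + ⌊4668/133⌋ − ⌊4668/266⌋ = 1896.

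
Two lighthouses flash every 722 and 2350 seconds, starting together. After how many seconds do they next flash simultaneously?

848350

722 = 2 · 19²; 2350 = 2 · 5² · 47
max exponents: 2 · 5² · 19² · 47 = 848350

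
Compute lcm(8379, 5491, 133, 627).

8379 = 3² · 7² · 19; 5491 = 17² · 19; 133 = 7 · 19; 627 = 3 · 11 · 19
lcm takes max exponent of each prime: 3² · 7² · 11 · 17² · 19 = 26636841

26636841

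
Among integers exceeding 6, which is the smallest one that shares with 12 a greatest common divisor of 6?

gcd(x, 12) = 6 forces 6 | x; write x = 6s. Then gcd(6s, 6·2) = 6·gcd(s, 2), so need gcd(s, 2) = 1.
6s > 6 gives s ≥ 2. The least s ≥ 2 coprime to 2 is 3, so x = 6·3 = 18.

18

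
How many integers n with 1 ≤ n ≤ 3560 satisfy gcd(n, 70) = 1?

70 = 2·5·7. Inclusion–exclusion on these primes:
3560 − ⌊3560/2⌋ − ⌊3560/5⌋ − ⌊3560/7⌋ + ⌊3560/10⌋ + ⌊3560/14⌋ + ⌊3560/35⌋ − ⌊3560/70⌋ = 1221

1221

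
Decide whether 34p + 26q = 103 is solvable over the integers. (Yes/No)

gcd(34, 26): 34 = 1·26 + 8; 26 = 3·8 + 2; 8 = 4·2 + 0 → 2
2 does not divide 103, so a solution does not exist.

No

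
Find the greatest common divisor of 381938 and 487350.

Euclid: 487350 = 1·381938 + 105412; 381938 = 3·105412 + 65702; 105412 = 1·65702 + 39710; 65702 = 1·39710 + 25992; 39710 = 1·25992 + 13718; 25992 = 1·13718 + 12274; 13718 = 1·12274 + 1444; 12274 = 8·1444 + 722; 1444 = 2·722 + 0. Last nonzero remainder: 722.

722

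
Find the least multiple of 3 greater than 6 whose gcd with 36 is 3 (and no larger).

gcd(m, 36) = 3 forces 3 | m; write m = 3s. Then gcd(3s, 3·12) = 3·gcd(s, 12), so need gcd(s, 12) = 1.
3s > 6 gives s ≥ 3. The least s ≥ 3 coprime to 12 is 5, so m = 3·5 = 15.

15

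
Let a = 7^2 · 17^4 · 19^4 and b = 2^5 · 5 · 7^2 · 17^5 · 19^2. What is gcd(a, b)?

1477402969

min exponent per shared prime: 7^2 · 17^4 · 19^2 = 1477402969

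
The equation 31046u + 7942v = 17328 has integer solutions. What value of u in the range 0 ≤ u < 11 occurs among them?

Reduce mod 7942: 31046u ≡ 17328 (mod 7942). With g = gcd(31046, 7942) = 722 dividing 17328, divide through: 43u ≡ 24 (mod 11).
Since gcd(43, 11) = 1, u ≡ 24·(43)⁻¹ ≡ 9 (mod 11). Smallest non-negative: 9.

9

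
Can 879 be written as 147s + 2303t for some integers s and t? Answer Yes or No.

No

gcd(147, 2303): 2303 = 15·147 + 98; 147 = 1·98 + 49; 98 = 2·49 + 0 → 49
49 does not divide 879, so a solution does not exist.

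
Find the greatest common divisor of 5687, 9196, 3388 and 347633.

121

gcd(5687, 9196): 9196 = 1·5687 + 3509; 5687 = 1·3509 + 2178; 3509 = 1·2178 + 1331; 2178 = 1·1331 + 847; 1331 = 1·847 + 484; 847 = 1·484 + 363; 484 = 1·363 + 121; 363 = 3·121 + 0 → 121
gcd(121, 3388): 3388 = 28·121 + 0 → 121
gcd(121, 347633): 347633 = 2873·121 + 0 → 121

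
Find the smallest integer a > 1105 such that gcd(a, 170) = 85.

1275

Multiples of 85 above 1105: 85·14, 85·15, … . Need the cofactor coprime to 170/85 = 2.
Checking s = 14, 15, … the first with gcd(s, 2) = 1 is s = 15, giving 1275.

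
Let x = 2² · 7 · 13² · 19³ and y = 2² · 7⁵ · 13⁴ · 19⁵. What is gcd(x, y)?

min exponent per shared prime: 2² · 7 · 13² · 19³ = 32456788

32456788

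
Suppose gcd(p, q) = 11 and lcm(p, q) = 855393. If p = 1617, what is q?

5819

p·q = gcd·lcm = 11·855393 = 9409323, so q = 9409323/1617 = 5819.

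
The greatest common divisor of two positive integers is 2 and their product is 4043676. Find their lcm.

For any two positive integers, gcd × lcm equals their product. Hence lcm = 4043676 / 2 = 2021838.

2021838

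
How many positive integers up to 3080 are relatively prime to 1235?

2155

Prime factors of 1235: 5, 13, 19. Count integers ≤ 3080 divisible by none of them.
By inclusion–exclusion: 3080 − ⌊3080/5⌋ − ⌊3080/13⌋ − ⌊3080/19⌋ + ⌊3080/65⌋ + ⌊3080/95⌋ + ⌊3080/247⌋ − ⌊3080/1235⌋ = 2155.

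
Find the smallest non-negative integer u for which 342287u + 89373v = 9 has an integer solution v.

Reduce mod 89373: 342287u ≡ 9 (mod 89373). With g = gcd(342287, 89373) = 1 dividing 9, divide through: 342287u ≡ 9 (mod 89373).
Since gcd(342287, 89373) = 1, u ≡ 9·(342287)⁻¹ ≡ 48657 (mod 89373). Smallest non-negative: 48657.

48657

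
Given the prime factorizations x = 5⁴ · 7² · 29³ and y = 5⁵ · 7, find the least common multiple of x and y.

max exponent per prime: 5⁵ · 7² · 29³ = 3734565625

3734565625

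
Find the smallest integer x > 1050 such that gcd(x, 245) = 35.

Multiples of 35 above 1050: 35·31, 35·32, … . Need the cofactor coprime to 245/35 = 7.
Checking s = 31, 32, … the first with gcd(s, 7) = 1 is s = 31, giving 1085.

1085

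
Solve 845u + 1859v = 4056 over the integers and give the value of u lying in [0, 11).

gcd(845, 1859) = 169 (Euclid: 1859 = 2·845 + 169; 845 = 5·169 + 0), and 169 | 4056.
Extended Euclid: 845·(-2) + 1859·(1) = 169. Scale by 24: u₀ = -48.
General solution u = u₀ + 11t; reducing mod 11 gives u = 7 (and v = -1).

7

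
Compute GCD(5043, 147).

3

5043 = 3 · 41²
147 = 3 · 7²
Common: 3 = 3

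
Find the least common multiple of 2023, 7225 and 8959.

lcm(2023, 7225) = 2023·7225/gcd = 14616175/289 = 50575
lcm(50575, 8959) = 50575·8959/gcd = 453101425/289 = 1567825

1567825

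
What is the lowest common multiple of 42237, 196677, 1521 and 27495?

42237 = 3² · 13 · 19²; 196677 = 3² · 13 · 41²; 1521 = 3² · 13²; 27495 = 3² · 5 · 13 · 47
lcm takes max exponent of each prime: 3² · 5 · 13² · 19² · 41² · 47 = 216906212835

216906212835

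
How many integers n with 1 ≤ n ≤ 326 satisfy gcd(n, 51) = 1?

Prime factors of 51: 3, 17. Count integers ≤ 326 divisible by none of them.
By inclusion–exclusion: 326 − ⌊326/3⌋ − ⌊326/17⌋ + ⌊326/51⌋ = 205.

205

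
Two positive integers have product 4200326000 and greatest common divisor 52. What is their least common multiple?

For any two positive integers, gcd × lcm equals their product. Hence lcm = 4200326000 / 52 = 80775500.

80775500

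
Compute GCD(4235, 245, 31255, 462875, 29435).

35

gcd(4235, 245): 4235 = 17·245 + 70; 245 = 3·70 + 35; 70 = 2·35 + 0 → 35
gcd(35, 31255): 31255 = 893·35 + 0 → 35
gcd(35, 462875): 462875 = 13225·35 + 0 → 35
gcd(35, 29435): 29435 = 841·35 + 0 → 35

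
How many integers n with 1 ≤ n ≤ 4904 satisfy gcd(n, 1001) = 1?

1001 = 7·11·13. Inclusion–exclusion on these primes:
4904 − ⌊4904/7⌋ − ⌊4904/11⌋ − ⌊4904/13⌋ + ⌊4904/77⌋ + ⌊4904/91⌋ + ⌊4904/143⌋ − ⌊4904/1001⌋ = 3528

3528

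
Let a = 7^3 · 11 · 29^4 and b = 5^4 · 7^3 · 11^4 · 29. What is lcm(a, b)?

2219917677814375

max exponent per prime: 5^4 · 7^3 · 11^4 · 29^4 = 2219917677814375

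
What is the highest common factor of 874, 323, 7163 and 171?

gcd(874, 323): 874 = 2·323 + 228; 323 = 1·228 + 95; 228 = 2·95 + 38; 95 = 2·38 + 19; 38 = 2·19 + 0 → 19
gcd(19, 7163): 7163 = 377·19 + 0 → 19
gcd(19, 171): 171 = 9·19 + 0 → 19

19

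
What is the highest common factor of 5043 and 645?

3

5043 = 3 · 41²
645 = 3 · 5 · 43
Common: 3 = 3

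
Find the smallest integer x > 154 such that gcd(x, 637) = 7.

Multiples of 7 above 154: 7·23, 7·24, … . Need the cofactor coprime to 637/7 = 91.
Checking s = 23, 24, … the first with gcd(s, 91) = 1 is s = 23, giving 161.

161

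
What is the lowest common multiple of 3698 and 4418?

gcd first: 4418 = 1·3698 + 720; 3698 = 5·720 + 98; 720 = 7·98 + 34; 98 = 2·34 + 30; 34 = 1·30 + 4; 30 = 7·4 + 2; 4 = 2·2 + 0 → gcd = 2
lcm = 3698·4418/gcd = 16337764/2 = 8168882

8168882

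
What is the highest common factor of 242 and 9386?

2

242 = 2 · 11²
9386 = 2 · 13 · 19²
Common: 2 = 2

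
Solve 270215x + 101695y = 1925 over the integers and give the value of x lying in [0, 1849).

312

Reduce mod 101695: 270215x ≡ 1925 (mod 101695). With g = gcd(270215, 101695) = 55 dividing 1925, divide through: 4913x ≡ 35 (mod 1849).
Since gcd(4913, 1849) = 1, x ≡ 35·(4913)⁻¹ ≡ 312 (mod 1849). Smallest non-negative: 312.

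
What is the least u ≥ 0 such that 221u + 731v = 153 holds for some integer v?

Euclid: 731 = 3·221 + 68; 221 = 3·68 + 17; 68 = 4·17 + 0 → gcd = 17; 153 = 17·9.
Back-substitution yields 221·(10) + 731·(-3) = 17, so one solution is u = 10·9 = 90, v = -3·9 = -27.
Solutions in u differ by 731/17 = 43; the one in [0, 43) is 90 mod 43 = 4.

4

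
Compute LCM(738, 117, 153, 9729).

lcm(738, 117) = 738·117/gcd = 86346/9 = 9594
lcm(9594, 153) = 9594·153/gcd = 1467882/9 = 163098
lcm(163098, 9729) = 163098·9729/gcd = 1586780442/9 = 176308938

176308938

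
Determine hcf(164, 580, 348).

164 = 2² · 41; 580 = 2² · 5 · 29; 348 = 2² · 3 · 29
gcd takes min exponent of each prime: 2² = 4

4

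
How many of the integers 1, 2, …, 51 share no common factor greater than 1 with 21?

29

Prime factors of 21: 3, 7. Count integers ≤ 51 divisible by none of them.
By inclusion–exclusion: 51 − ⌊51/3⌋ − ⌊51/7⌋ + ⌊51/21⌋ = 29.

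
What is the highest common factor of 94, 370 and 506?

2

gcd(94, 370): 370 = 3·94 + 88; 94 = 1·88 + 6; 88 = 14·6 + 4; 6 = 1·4 + 2; 4 = 2·2 + 0 → 2
gcd(2, 506): 506 = 253·2 + 0 → 2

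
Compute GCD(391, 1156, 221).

gcd(391, 1156): 1156 = 2·391 + 374; 391 = 1·374 + 17; 374 = 22·17 + 0 → 17
gcd(17, 221): 221 = 13·17 + 0 → 17

17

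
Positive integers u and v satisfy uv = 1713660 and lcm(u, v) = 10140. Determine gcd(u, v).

169

gcd·lcm = product, so gcd = 1713660/10140 = 169.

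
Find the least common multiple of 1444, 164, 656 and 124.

7341296

1444 = 2² · 19²; 164 = 2² · 41; 656 = 2⁴ · 41; 124 = 2² · 31
lcm takes max exponent of each prime: 2⁴ · 19² · 31 · 41 = 7341296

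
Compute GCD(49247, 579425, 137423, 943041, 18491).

11

gcd(49247, 579425): 579425 = 11·49247 + 37708; 49247 = 1·37708 + 11539; 37708 = 3·11539 + 3091; 11539 = 3·3091 + 2266; 3091 = 1·2266 + 825; 2266 = 2·825 + 616; 825 = 1·616 + 209; 616 = 2·209 + 198; 209 = 1·198 + 11; 198 = 18·11 + 0 → 11
gcd(11, 137423): 137423 = 12493·11 + 0 → 11
gcd(11, 943041): 943041 = 85731·11 + 0 → 11
gcd(11, 18491): 18491 = 1681·11 + 0 → 11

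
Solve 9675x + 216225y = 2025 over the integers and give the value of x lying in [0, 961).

Euclid: 216225 = 22·9675 + 3375; 9675 = 2·3375 + 2925; 3375 = 1·2925 + 450; 2925 = 6·450 + 225; 450 = 2·225 + 0 → gcd = 225; 2025 = 225·9.
Back-substitution yields 9675·(447) + 216225·(-20) = 225, so one solution is x = 447·9 = 4023, y = -20·9 = -180.
Solutions in x differ by 216225/225 = 961; the one in [0, 961) is 4023 mod 961 = 179.

179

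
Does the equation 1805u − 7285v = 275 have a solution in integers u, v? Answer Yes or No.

Yes

By Bézout, 1805u − 7285v = 275 has integer solutions iff gcd(1805, 7285) | 275.
Euclid: 7285 = 4·1805 + 65; 1805 = 27·65 + 50; 65 = 1·50 + 15; 50 = 3·15 + 5; 15 = 3·5 + 0. gcd = 5; 275 mod 5 = 0. Yes.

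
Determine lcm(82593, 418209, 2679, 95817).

2081610623169

lcm(82593, 418209) = 82593·418209/gcd = 34541135937/1311 = 26347167
lcm(26347167, 2679) = 26347167·2679/gcd = 70584060393/57 = 1238316849
lcm(1238316849, 95817) = 1238316849·95817/gcd = 118651805520633/57 = 2081610623169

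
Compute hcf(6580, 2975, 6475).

35

gcd(6580, 2975): 6580 = 2·2975 + 630; 2975 = 4·630 + 455; 630 = 1·455 + 175; 455 = 2·175 + 105; 175 = 1·105 + 70; 105 = 1·70 + 35; 70 = 2·35 + 0 → 35
gcd(35, 6475): 6475 = 185·35 + 0 → 35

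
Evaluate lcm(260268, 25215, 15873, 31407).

260268 = 2² · 3 · 23² · 41; 25215 = 3 · 5 · 41²; 15873 = 3 · 11 · 13 · 37; 31407 = 3 · 19² · 29
lcm takes max exponent of each prime: 2² · 3 · 5 · 11 · 13 · 19² · 23² · 29 · 37 · 41² = 2955409038556260

2955409038556260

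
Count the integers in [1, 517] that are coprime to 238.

209

Prime factors of 238: 2, 7, 17. Count integers ≤ 517 divisible by none of them.
By inclusion–exclusion: 517 − ⌊517/2⌋ − ⌊517/7⌋ − ⌊517/17⌋ + ⌊517/14⌋ + ⌊517/34⌋ + ⌊517/119⌋ − ⌊517/238⌋ = 209.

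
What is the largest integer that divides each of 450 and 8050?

50

Euclid: 8050 = 17·450 + 400; 450 = 1·400 + 50; 400 = 8·50 + 0. Last nonzero remainder: 50.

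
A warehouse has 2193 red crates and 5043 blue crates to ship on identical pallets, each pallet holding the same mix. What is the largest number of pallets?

3

2193 = 3 · 17 · 43
5043 = 3 · 41²
Common: 3 = 3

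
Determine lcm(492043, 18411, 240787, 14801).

492043 = 19² · 29 · 47; 18411 = 3 · 17 · 19²; 240787 = 19² · 23 · 29; 14801 = 19² · 41
lcm takes max exponent of each prime: 3 · 17 · 19² · 23 · 29 · 41 · 47 = 23663823999

23663823999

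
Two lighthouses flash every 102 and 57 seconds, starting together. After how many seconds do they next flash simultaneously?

102 = 2 · 3 · 17; 57 = 3 · 19
max exponents: 2 · 3 · 17 · 19 = 1938

1938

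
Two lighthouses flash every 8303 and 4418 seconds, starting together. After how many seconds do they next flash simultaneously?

8303 = 19² · 23; 4418 = 2 · 47²
max exponents: 2 · 19² · 23 · 47² = 36682654

36682654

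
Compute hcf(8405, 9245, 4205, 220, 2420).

gcd(8405, 9245): 9245 = 1·8405 + 840; 8405 = 10·840 + 5; 840 = 168·5 + 0 → 5
gcd(5, 4205): 4205 = 841·5 + 0 → 5
gcd(5, 220): 220 = 44·5 + 0 → 5
gcd(5, 2420): 2420 = 484·5 + 0 → 5

5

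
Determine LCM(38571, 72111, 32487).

lcm(38571, 72111) = 38571·72111/gcd = 2781393381/1677 = 1658553
lcm(1658553, 32487) = 1658553·32487/gcd = 53881411311/39 = 1381574649

1381574649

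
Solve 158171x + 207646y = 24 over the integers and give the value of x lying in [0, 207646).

105634

Reduce mod 207646: 158171x ≡ 24 (mod 207646). With g = gcd(158171, 207646) = 1 dividing 24, divide through: 158171x ≡ 24 (mod 207646).
Since gcd(158171, 207646) = 1, x ≡ 24·(158171)⁻¹ ≡ 105634 (mod 207646). Smallest non-negative: 105634.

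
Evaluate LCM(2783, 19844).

456412

gcd first: 19844 = 7·2783 + 363; 2783 = 7·363 + 242; 363 = 1·242 + 121; 242 = 2·121 + 0 → gcd = 121
lcm = 2783·19844/gcd = 55225852/121 = 456412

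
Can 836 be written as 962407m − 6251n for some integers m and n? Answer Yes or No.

By Bézout, 962407m − 6251n = 836 has integer solutions iff gcd(962407, 6251) | 836.
Euclid: 962407 = 153·6251 + 6004; 6251 = 1·6004 + 247; 6004 = 24·247 + 76; 247 = 3·76 + 19; 76 = 4·19 + 0. gcd = 19; 836 mod 19 = 0. Yes.

Yes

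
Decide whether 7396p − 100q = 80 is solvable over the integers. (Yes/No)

By Bézout, 7396p − 100q = 80 has integer solutions iff gcd(7396, 100) | 80.
Euclid: 7396 = 73·100 + 96; 100 = 1·96 + 4; 96 = 24·4 + 0. gcd = 4; 80 mod 4 = 0. Yes.

Yes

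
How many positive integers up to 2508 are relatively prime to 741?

741 = 3·13·19. Inclusion–exclusion on these primes:
2508 − ⌊2508/3⌋ − ⌊2508/13⌋ − ⌊2508/19⌋ + ⌊2508/39⌋ + ⌊2508/57⌋ + ⌊2508/247⌋ − ⌊2508/741⌋ = 1463

1463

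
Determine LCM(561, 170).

gcd first: 561 = 3·170 + 51; 170 = 3·51 + 17; 51 = 3·17 + 0 → gcd = 17
lcm = 561·170/gcd = 95370/17 = 5610

5610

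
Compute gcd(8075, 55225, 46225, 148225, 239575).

gcd(8075, 55225): 55225 = 6·8075 + 6775; 8075 = 1·6775 + 1300; 6775 = 5·1300 + 275; 1300 = 4·275 + 200; 275 = 1·200 + 75; 200 = 2·75 + 50; 75 = 1·50 + 25; 50 = 2·25 + 0 → 25
gcd(25, 46225): 46225 = 1849·25 + 0 → 25
gcd(25, 148225): 148225 = 5929·25 + 0 → 25
gcd(25, 239575): 239575 = 9583·25 + 0 → 25

25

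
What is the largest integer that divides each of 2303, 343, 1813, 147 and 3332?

gcd(2303, 343): 2303 = 6·343 + 245; 343 = 1·245 + 98; 245 = 2·98 + 49; 98 = 2·49 + 0 → 49
gcd(49, 1813): 1813 = 37·49 + 0 → 49
gcd(49, 147): 147 = 3·49 + 0 → 49
gcd(49, 3332): 3332 = 68·49 + 0 → 49

49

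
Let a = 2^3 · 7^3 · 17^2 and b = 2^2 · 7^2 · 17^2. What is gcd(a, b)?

min exponent per shared prime: 2^2 · 7^2 · 17^2 = 56644

56644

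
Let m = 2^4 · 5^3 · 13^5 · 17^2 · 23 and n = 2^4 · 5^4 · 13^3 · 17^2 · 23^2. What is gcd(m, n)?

29206918000

min exponent per shared prime: 2^4 · 5^3 · 13^3 · 17^2 · 23 = 29206918000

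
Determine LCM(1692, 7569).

1692 = 2² · 3² · 47; 7569 = 3² · 29²
max exponents: 2² · 3² · 29² · 47 = 1422972

1422972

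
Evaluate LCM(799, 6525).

5213475

799 = 17 · 47; 6525 = 3² · 5² · 29
max exponents: 3² · 5² · 17 · 29 · 47 = 5213475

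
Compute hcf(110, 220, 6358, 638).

22

gcd(110, 220): 220 = 2·110 + 0 → 110
gcd(110, 6358): 6358 = 57·110 + 88; 110 = 1·88 + 22; 88 = 4·22 + 0 → 22
gcd(22, 638): 638 = 29·22 + 0 → 22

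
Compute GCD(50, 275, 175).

25

50 = 2 · 5²; 275 = 5² · 11; 175 = 5² · 7
gcd takes min exponent of each prime: 5² = 25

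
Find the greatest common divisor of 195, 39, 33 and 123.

3

gcd(195, 39): 195 = 5·39 + 0 → 39
gcd(39, 33): 39 = 1·33 + 6; 33 = 5·6 + 3; 6 = 2·3 + 0 → 3
gcd(3, 123): 123 = 41·3 + 0 → 3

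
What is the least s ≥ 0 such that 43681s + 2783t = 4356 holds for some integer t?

8

gcd(43681, 2783) = 121 (Euclid: 43681 = 15·2783 + 1936; 2783 = 1·1936 + 847; 1936 = 2·847 + 242; 847 = 3·242 + 121; 242 = 2·121 + 0), and 121 | 4356.
Extended Euclid: 43681·(-10) + 2783·(157) = 121. Scale by 36: s₀ = -360.
General solution s = s₀ + 23k; reducing mod 23 gives s = 8 (and t = -124).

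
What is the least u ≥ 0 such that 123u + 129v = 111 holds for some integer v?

gcd(123, 129) = 3 (Euclid: 129 = 1·123 + 6; 123 = 20·6 + 3; 6 = 2·3 + 0), and 3 | 111.
Extended Euclid: 123·(21) + 129·(-20) = 3. Scale by 37: u₀ = 777.
General solution u = u₀ + 43t; reducing mod 43 gives u = 3 (and v = -2).

3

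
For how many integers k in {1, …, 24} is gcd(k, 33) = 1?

14

Prime factors of 33: 3, 11. Count integers ≤ 24 divisible by none of them.
By inclusion–exclusion: 24 − ⌊24/3⌋ − ⌊24/11⌋ + ⌊24/33⌋ = 14.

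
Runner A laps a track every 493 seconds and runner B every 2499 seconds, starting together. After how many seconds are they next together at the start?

72471

gcd first: 2499 = 5·493 + 34; 493 = 14·34 + 17; 34 = 2·17 + 0 → gcd = 17
lcm = 493·2499/gcd = 1232007/17 = 72471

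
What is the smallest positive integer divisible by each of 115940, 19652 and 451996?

770653180

115940 = 2² · 5 · 11 · 17 · 31; 19652 = 2² · 17³; 451996 = 2² · 17³ · 23
lcm takes max exponent of each prime: 2² · 5 · 11 · 17³ · 23 · 31 = 770653180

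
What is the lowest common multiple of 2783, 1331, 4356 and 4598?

20939292

2783 = 11² · 23; 1331 = 11³; 4356 = 2² · 3² · 11²; 4598 = 2 · 11² · 19
lcm takes max exponent of each prime: 2² · 3² · 11³ · 19 · 23 = 20939292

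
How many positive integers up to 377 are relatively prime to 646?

169

646 = 2·17·19. Inclusion–exclusion on these primes:
377 − ⌊377/2⌋ − ⌊377/17⌋ − ⌊377/19⌋ + ⌊377/34⌋ + ⌊377/38⌋ + ⌊377/323⌋ − ⌊377/646⌋ = 169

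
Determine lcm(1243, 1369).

1243 = 11 · 113; 1369 = 37²
max exponents: 11 · 37² · 113 = 1701667

1701667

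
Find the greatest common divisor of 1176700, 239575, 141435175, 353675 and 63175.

175

gcd(1176700, 239575): 1176700 = 4·239575 + 218400; 239575 = 1·218400 + 21175; 218400 = 10·21175 + 6650; 21175 = 3·6650 + 1225; 6650 = 5·1225 + 525; 1225 = 2·525 + 175; 525 = 3·175 + 0 → 175
gcd(175, 141435175): 141435175 = 808201·175 + 0 → 175
gcd(175, 353675): 353675 = 2021·175 + 0 → 175
gcd(175, 63175): 63175 = 361·175 + 0 → 175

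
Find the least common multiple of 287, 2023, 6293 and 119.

74565757

lcm(287, 2023) = 287·2023/gcd = 580601/7 = 82943
lcm(82943, 6293) = 82943·6293/gcd = 521960299/7 = 74565757
lcm(74565757, 119) = 74565757·119/gcd = 8873325083/119 = 74565757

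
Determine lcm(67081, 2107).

2884483

gcd first: 67081 = 31·2107 + 1764; 2107 = 1·1764 + 343; 1764 = 5·343 + 49; 343 = 7·49 + 0 → gcd = 49
lcm = 67081·2107/gcd = 141339667/49 = 2884483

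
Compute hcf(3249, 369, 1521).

3249 = 3² · 19²; 369 = 3² · 41; 1521 = 3² · 13²
gcd takes min exponent of each prime: 3² = 9

9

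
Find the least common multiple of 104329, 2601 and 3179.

10328571

lcm(104329, 2601) = 104329·2601/gcd = 271359729/289 = 938961
lcm(938961, 3179) = 938961·3179/gcd = 2984957019/289 = 10328571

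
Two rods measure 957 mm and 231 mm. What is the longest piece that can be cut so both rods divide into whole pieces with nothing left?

33

957 = 3 · 11 · 29
231 = 3 · 7 · 11
Common: 3 · 11 = 33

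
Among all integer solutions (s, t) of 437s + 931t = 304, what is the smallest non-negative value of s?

22

Reduce mod 931: 437s ≡ 304 (mod 931). With g = gcd(437, 931) = 19 dividing 304, divide through: 23s ≡ 16 (mod 49).
Since gcd(23, 49) = 1, s ≡ 16·(23)⁻¹ ≡ 22 (mod 49). Smallest non-negative: 22.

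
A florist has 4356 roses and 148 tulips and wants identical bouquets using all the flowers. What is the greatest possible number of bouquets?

4

4356 = 2² · 3² · 11²
148 = 2² · 37
Common: 2² = 4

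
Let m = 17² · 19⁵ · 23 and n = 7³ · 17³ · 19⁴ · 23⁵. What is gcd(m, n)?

866243687

min exponent per shared prime: 17² · 19⁴ · 23 = 866243687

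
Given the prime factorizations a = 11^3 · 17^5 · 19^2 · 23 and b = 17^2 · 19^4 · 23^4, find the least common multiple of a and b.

68920498535036695987

max exponent per prime: 11^3 · 17^5 · 19^4 · 23^4 = 68920498535036695987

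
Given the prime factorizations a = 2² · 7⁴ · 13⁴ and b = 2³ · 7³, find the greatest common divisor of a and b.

min exponent per shared prime: 2² · 7³ = 1372

1372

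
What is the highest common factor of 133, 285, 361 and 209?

gcd(133, 285): 285 = 2·133 + 19; 133 = 7·19 + 0 → 19
gcd(19, 361): 361 = 19·19 + 0 → 19
gcd(19, 209): 209 = 11·19 + 0 → 19

19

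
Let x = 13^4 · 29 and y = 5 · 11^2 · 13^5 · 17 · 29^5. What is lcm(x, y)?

78326919579582245

max exponent per prime: 5 · 11^2 · 13^5 · 17 · 29^5 = 78326919579582245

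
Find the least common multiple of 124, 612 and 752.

3566736

124 = 2² · 31; 612 = 2² · 3² · 17; 752 = 2⁴ · 47
lcm takes max exponent of each prime: 2⁴ · 3² · 17 · 31 · 47 = 3566736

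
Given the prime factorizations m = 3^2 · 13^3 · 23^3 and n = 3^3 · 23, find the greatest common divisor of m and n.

207

min exponent per shared prime: 3^2 · 23 = 207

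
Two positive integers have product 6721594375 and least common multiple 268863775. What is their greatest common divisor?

25

gcd·lcm = product, so gcd = 6721594375/268863775 = 25.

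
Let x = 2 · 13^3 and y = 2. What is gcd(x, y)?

2

min exponent per shared prime: 2 = 2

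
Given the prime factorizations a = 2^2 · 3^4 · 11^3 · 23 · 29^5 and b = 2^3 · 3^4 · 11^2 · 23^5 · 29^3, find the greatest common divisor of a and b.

min exponent per shared prime: 2^2 · 3^4 · 11^2 · 23 · 29^3 = 21991366188

21991366188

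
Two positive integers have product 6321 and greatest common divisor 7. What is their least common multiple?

903

gcd·lcm = product, so lcm = 6321/7 = 903.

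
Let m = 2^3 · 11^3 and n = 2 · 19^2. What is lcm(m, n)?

max exponent per prime: 2^3 · 11^3 · 19^2 = 3843928

3843928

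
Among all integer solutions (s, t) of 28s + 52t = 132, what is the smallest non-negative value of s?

gcd(28, 52) = 4 (Euclid: 52 = 1·28 + 24; 28 = 1·24 + 4; 24 = 6·4 + 0), and 4 | 132.
Extended Euclid: 28·(2) + 52·(-1) = 4. Scale by 33: s₀ = 66.
General solution s = s₀ + 13k; reducing mod 13 gives s = 1 (and t = 2).

1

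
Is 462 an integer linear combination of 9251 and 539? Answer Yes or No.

By Bézout, 9251x + 539y = 462 has integer solutions iff gcd(9251, 539) | 462.
Euclid: 9251 = 17·539 + 88; 539 = 6·88 + 11; 88 = 8·11 + 0. gcd = 11; 462 mod 11 = 0. Yes.

Yes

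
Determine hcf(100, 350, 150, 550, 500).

100 = 2² · 5²; 350 = 2 · 5² · 7; 150 = 2 · 3 · 5²; 550 = 2 · 5² · 11; 500 = 2² · 5³
gcd takes min exponent of each prime: 2 · 5² = 50

50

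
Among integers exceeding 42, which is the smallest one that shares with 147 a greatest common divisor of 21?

63

Multiples of 21 above 42: 21·3, 21·4, … . Need the cofactor coprime to 147/21 = 7.
Checking s = 3, 4, … the first with gcd(s, 7) = 1 is s = 3, giving 63.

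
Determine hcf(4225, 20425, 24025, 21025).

gcd(4225, 20425): 20425 = 4·4225 + 3525; 4225 = 1·3525 + 700; 3525 = 5·700 + 25; 700 = 28·25 + 0 → 25
gcd(25, 24025): 24025 = 961·25 + 0 → 25
gcd(25, 21025): 21025 = 841·25 + 0 → 25

25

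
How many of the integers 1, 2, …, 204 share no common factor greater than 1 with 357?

109

Prime factors of 357: 3, 7, 17. Count integers ≤ 204 divisible by none of them.
By inclusion–exclusion: 204 − ⌊204/3⌋ − ⌊204/7⌋ − ⌊204/17⌋ + ⌊204/21⌋ + ⌊204/51⌋ + ⌊204/119⌋ − ⌊204/357⌋ = 109.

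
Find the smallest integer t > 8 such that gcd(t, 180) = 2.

180 = 2·90. Any t with gcd(t, 180) = 2 is a multiple of 2, say 2s, with s coprime to 90.
Need s > 8/2, so s ≥ 5. First s ≥ 5 with gcd(s, 90) = 1 is s = 7. Thus t = 2·7 = 14.

14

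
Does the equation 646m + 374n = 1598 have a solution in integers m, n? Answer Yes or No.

Yes

gcd(646, 374): 646 = 1·374 + 272; 374 = 1·272 + 102; 272 = 2·102 + 68; 102 = 1·68 + 34; 68 = 2·34 + 0 → 34
34 divides 1598, so a solution exists.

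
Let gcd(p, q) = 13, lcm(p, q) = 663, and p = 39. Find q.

Using pq = gcd(p,q)·lcm(p,q) = 13·663 = 8619, we get q = 8619/39 = 221.

221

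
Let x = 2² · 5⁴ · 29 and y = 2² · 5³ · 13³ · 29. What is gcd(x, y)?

14500

min exponent per shared prime: 2² · 5³ · 29 = 14500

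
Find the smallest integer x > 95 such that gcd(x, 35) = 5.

Multiples of 5 above 95: 5·20, 5·21, … . Need the cofactor coprime to 35/5 = 7.
Checking s = 20, 21, … the first with gcd(s, 7) = 1 is s = 20, giving 100.

100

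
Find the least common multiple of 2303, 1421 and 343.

lcm(2303, 1421) = 2303·1421/gcd = 3272563/49 = 66787
lcm(66787, 343) = 66787·343/gcd = 22907941/49 = 467509

467509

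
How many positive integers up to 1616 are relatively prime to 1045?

Prime factors of 1045: 5, 11, 19. Count integers ≤ 1616 divisible by none of them.
By inclusion–exclusion: 1616 − ⌊1616/5⌋ − ⌊1616/11⌋ − ⌊1616/19⌋ + ⌊1616/55⌋ + ⌊1616/95⌋ + ⌊1616/209⌋ − ⌊1616/1045⌋ = 1114.

1114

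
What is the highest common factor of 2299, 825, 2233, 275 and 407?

gcd(2299, 825): 2299 = 2·825 + 649; 825 = 1·649 + 176; 649 = 3·176 + 121; 176 = 1·121 + 55; 121 = 2·55 + 11; 55 = 5·11 + 0 → 11
gcd(11, 2233): 2233 = 203·11 + 0 → 11
gcd(11, 275): 275 = 25·11 + 0 → 11
gcd(11, 407): 407 = 37·11 + 0 → 11

11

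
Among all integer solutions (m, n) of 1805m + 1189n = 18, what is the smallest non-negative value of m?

305

Euclid: 1805 = 1·1189 + 616; 1189 = 1·616 + 573; 616 = 1·573 + 43; 573 = 13·43 + 14; 43 = 3·14 + 1; 14 = 14·1 + 0 → gcd = 1; 18 = 1·18.
Back-substitution yields 1805·(83) + 1189·(-126) = 1, so one solution is m = 83·18 = 1494, n = -126·18 = -2268.
Solutions in m differ by 1189/1 = 1189; the one in [0, 1189) is 1494 mod 1189 = 305.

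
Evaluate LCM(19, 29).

551

gcd first: 29 = 1·19 + 10; 19 = 1·10 + 9; 10 = 1·9 + 1; 9 = 9·1 + 0 → gcd = 1
lcm = 19·29/gcd = 551/1 = 551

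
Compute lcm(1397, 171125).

239061625

gcd first: 171125 = 122·1397 + 691; 1397 = 2·691 + 15; 691 = 46·15 + 1; 15 = 15·1 + 0 → gcd = 1
lcm = 1397·171125/gcd = 239061625/1 = 239061625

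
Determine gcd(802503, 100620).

117

802503 = 3² · 13 · 19³
100620 = 2² · 3² · 5 · 13 · 43
Common: 3² · 13 = 117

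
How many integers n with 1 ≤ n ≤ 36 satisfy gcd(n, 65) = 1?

27

Prime factors of 65: 5, 13. Count integers ≤ 36 divisible by none of them.
By inclusion–exclusion: 36 − ⌊36/5⌋ − ⌊36/13⌋ + ⌊36/65⌋ = 27.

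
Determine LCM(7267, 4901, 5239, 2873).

111061561

7267 = 13² · 43; 4901 = 13² · 29; 5239 = 13² · 31; 2873 = 13² · 17
lcm takes max exponent of each prime: 13² · 17 · 29 · 31 · 43 = 111061561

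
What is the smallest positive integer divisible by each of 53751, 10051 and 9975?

216347775

53751 = 3 · 19 · 23 · 41; 10051 = 19 · 23²; 9975 = 3 · 5² · 7 · 19
lcm takes max exponent of each prime: 3 · 5² · 7 · 19 · 23² · 41 = 216347775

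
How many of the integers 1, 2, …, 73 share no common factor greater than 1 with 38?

35

Prime factors of 38: 2, 19. Count integers ≤ 73 divisible by none of them.
By inclusion–exclusion: 73 − ⌊73/2⌋ − ⌊73/19⌋ + ⌊73/38⌋ = 35.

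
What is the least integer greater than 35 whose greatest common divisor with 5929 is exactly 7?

42

Multiples of 7 above 35: 7·6, 7·7, … . Need the cofactor coprime to 5929/7 = 847.
Checking s = 6, 7, … the first with gcd(s, 847) = 1 is s = 6, giving 42.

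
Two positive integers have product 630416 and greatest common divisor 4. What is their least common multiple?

gcd·lcm = product, so lcm = 630416/4 = 157604.

157604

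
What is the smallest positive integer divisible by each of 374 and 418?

374 = 2 · 11 · 17; 418 = 2 · 11 · 19
max exponents: 2 · 11 · 17 · 19 = 7106

7106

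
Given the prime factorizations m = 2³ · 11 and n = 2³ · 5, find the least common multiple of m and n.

max exponent per prime: 2³ · 5 · 11 = 440

440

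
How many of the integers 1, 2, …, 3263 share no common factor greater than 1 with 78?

Prime factors of 78: 2, 3, 13. Count integers ≤ 3263 divisible by none of them.
By inclusion–exclusion: 3263 − ⌊3263/2⌋ − ⌊3263/3⌋ − ⌊3263/13⌋ + ⌊3263/6⌋ + ⌊3263/26⌋ + ⌊3263/39⌋ − ⌊3263/78⌋ = 1004.

1004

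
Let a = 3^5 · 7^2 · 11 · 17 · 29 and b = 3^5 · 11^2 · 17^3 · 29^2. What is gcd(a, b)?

min exponent per shared prime: 3^5 · 11 · 17 · 29 = 1317789

1317789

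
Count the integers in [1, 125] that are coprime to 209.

108

Prime factors of 209: 11, 19. Count integers ≤ 125 divisible by none of them.
By inclusion–exclusion: 125 − ⌊125/11⌋ − ⌊125/19⌋ + ⌊125/209⌋ = 108.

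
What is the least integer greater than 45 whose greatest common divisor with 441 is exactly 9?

Multiples of 9 above 45: 9·6, 9·7, … . Need the cofactor coprime to 441/9 = 49.
Checking s = 6, 7, … the first with gcd(s, 49) = 1 is s = 6, giving 54.

54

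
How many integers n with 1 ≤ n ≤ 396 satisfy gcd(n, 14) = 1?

Prime factors of 14: 2, 7. Count integers ≤ 396 divisible by none of them.
By inclusion–exclusion: 396 − ⌊396/2⌋ − ⌊396/7⌋ + ⌊396/14⌋ = 170.

170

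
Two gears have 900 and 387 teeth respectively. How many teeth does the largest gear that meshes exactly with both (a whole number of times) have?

Euclid: 900 = 2·387 + 126; 387 = 3·126 + 9; 126 = 14·9 + 0. Last nonzero remainder: 9.

9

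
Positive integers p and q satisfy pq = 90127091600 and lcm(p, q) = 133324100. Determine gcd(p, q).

gcd·lcm = product, so gcd = 90127091600/133324100 = 676.

676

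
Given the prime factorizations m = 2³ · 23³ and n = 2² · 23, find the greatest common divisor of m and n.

92

min exponent per shared prime: 2² · 23 = 92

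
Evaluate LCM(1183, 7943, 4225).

1390025

1183 = 7 · 13²; 7943 = 13² · 47; 4225 = 5² · 13²
lcm takes max exponent of each prime: 5² · 7 · 13² · 47 = 1390025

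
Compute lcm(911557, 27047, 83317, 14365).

28499829605

911557 = 17 · 29 · 43²; 27047 = 17 · 37 · 43; 83317 = 13² · 17 · 29; 14365 = 5 · 13² · 17
lcm takes max exponent of each prime: 5 · 13² · 17 · 29 · 37 · 43² = 28499829605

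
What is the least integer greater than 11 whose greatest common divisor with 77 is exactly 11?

Multiples of 11 above 11: 11·2, 11·3, … . Need the cofactor coprime to 77/11 = 7.
Checking s = 2, 3, … the first with gcd(s, 7) = 1 is s = 2, giving 22.

22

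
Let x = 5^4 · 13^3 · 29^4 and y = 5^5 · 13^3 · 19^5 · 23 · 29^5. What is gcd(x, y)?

971185223125

min exponent per shared prime: 5^4 · 13^3 · 29^4 = 971185223125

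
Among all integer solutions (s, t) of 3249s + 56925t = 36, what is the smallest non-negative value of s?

gcd(3249, 56925) = 9 (Euclid: 56925 = 17·3249 + 1692; 3249 = 1·1692 + 1557; 1692 = 1·1557 + 135; 1557 = 11·135 + 72; 135 = 1·72 + 63; 72 = 1·63 + 9; 63 = 7·9 + 0), and 9 | 36.
Extended Euclid: 3249·(841) + 56925·(-48) = 9. Scale by 4: s₀ = 3364.
General solution s = s₀ + 6325k; reducing mod 6325 gives s = 3364 (and t = -192).

3364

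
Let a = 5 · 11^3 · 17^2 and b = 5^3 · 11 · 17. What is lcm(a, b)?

max exponent per prime: 5^3 · 11^3 · 17^2 = 48082375

48082375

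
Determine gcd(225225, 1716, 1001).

gcd(225225, 1716): 225225 = 131·1716 + 429; 1716 = 4·429 + 0 → 429
gcd(429, 1001): 1001 = 2·429 + 143; 429 = 3·143 + 0 → 143

143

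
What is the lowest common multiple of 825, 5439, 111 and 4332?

825 = 3 · 5² · 11; 5439 = 3 · 7² · 37; 111 = 3 · 37; 4332 = 2² · 3 · 19²
lcm takes max exponent of each prime: 2² · 3 · 5² · 7² · 11 · 19² · 37 = 2159826900

2159826900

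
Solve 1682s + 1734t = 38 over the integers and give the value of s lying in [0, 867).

166

gcd(1682, 1734) = 2 (Euclid: 1734 = 1·1682 + 52; 1682 = 32·52 + 18; 52 = 2·18 + 16; 18 = 1·16 + 2; 16 = 8·2 + 0), and 2 | 38.
Extended Euclid: 1682·(100) + 1734·(-97) = 2. Scale by 19: s₀ = 1900.
General solution s = s₀ + 867k; reducing mod 867 gives s = 166 (and t = -161).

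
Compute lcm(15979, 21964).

15979 = 19 · 29²; 21964 = 2² · 17² · 19
max exponents: 2² · 17² · 19 · 29² = 18471724

18471724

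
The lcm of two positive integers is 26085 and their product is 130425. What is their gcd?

5

gcd·lcm = product, so gcd = 130425/26085 = 5.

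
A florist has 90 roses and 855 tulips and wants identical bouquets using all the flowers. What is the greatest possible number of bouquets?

45

Euclid: 855 = 9·90 + 45; 90 = 2·45 + 0. Last nonzero remainder: 45.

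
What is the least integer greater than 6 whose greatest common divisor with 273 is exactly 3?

9

gcd(x, 273) = 3 forces 3 | x; write x = 3s. Then gcd(3s, 3·91) = 3·gcd(s, 91), so need gcd(s, 91) = 1.
3s > 6 gives s ≥ 3. The least s ≥ 3 coprime to 91 is 3, so x = 3·3 = 9.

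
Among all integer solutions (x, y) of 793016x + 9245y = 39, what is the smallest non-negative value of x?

2399

Reduce mod 9245: 793016x ≡ 39 (mod 9245). With g = gcd(793016, 9245) = 1 dividing 39, divide through: 793016x ≡ 39 (mod 9245).
Since gcd(793016, 9245) = 1, x ≡ 39·(793016)⁻¹ ≡ 2399 (mod 9245). Smallest non-negative: 2399.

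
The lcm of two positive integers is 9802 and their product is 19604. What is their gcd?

gcd·lcm = product, so gcd = 19604/9802 = 2.

2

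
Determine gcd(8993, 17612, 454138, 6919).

gcd(8993, 17612): 17612 = 1·8993 + 8619; 8993 = 1·8619 + 374; 8619 = 23·374 + 17; 374 = 22·17 + 0 → 17
gcd(17, 454138): 454138 = 26714·17 + 0 → 17
gcd(17, 6919): 6919 = 407·17 + 0 → 17

17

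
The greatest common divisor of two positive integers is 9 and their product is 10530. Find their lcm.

1170

For any two positive integers, gcd × lcm equals their product. Hence lcm = 10530 / 9 = 1170.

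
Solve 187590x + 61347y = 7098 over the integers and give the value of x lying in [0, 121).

Euclid: 187590 = 3·61347 + 3549; 61347 = 17·3549 + 1014; 3549 = 3·1014 + 507; 1014 = 2·507 + 0 → gcd = 507; 7098 = 507·14.
Back-substitution yields 187590·(52) + 61347·(-159) = 507, so one solution is x = 52·14 = 728, y = -159·14 = -2226.
Solutions in x differ by 61347/507 = 121; the one in [0, 121) is 728 mod 121 = 2.

2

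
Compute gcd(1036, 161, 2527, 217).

gcd(1036, 161): 1036 = 6·161 + 70; 161 = 2·70 + 21; 70 = 3·21 + 7; 21 = 3·7 + 0 → 7
gcd(7, 2527): 2527 = 361·7 + 0 → 7
gcd(7, 217): 217 = 31·7 + 0 → 7

7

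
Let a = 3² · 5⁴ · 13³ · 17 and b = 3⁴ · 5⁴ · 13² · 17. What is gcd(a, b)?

16160625

min exponent per shared prime: 3² · 5⁴ · 13² · 17 = 16160625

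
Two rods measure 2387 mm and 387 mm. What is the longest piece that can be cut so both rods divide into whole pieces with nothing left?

Euclid: 2387 = 6·387 + 65; 387 = 5·65 + 62; 65 = 1·62 + 3; 62 = 20·3 + 2; 3 = 1·2 + 1; 2 = 2·1 + 0. Last nonzero remainder: 1.

1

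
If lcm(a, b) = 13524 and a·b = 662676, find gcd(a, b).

gcd·lcm = product, so gcd = 662676/13524 = 49.

49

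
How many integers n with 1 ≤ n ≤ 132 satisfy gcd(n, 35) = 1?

91

Prime factors of 35: 5, 7. Count integers ≤ 132 divisible by none of them.
By inclusion–exclusion: 132 − ⌊132/5⌋ − ⌊132/7⌋ + ⌊132/35⌋ = 91.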